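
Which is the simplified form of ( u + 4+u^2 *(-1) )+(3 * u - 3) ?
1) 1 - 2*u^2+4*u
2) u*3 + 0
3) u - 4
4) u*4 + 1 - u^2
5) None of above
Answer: 4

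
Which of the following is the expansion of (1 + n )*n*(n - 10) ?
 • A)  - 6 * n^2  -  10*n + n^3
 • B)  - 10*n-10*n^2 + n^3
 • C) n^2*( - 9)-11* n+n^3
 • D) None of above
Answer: D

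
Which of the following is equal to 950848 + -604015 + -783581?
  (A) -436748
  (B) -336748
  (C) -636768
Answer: A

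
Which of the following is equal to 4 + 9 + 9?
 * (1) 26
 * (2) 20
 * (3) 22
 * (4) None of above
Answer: 3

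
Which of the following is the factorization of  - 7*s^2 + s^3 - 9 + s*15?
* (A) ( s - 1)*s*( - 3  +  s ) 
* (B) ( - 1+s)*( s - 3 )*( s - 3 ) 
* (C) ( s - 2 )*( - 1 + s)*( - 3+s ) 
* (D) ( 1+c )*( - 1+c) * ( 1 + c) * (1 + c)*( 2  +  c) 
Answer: B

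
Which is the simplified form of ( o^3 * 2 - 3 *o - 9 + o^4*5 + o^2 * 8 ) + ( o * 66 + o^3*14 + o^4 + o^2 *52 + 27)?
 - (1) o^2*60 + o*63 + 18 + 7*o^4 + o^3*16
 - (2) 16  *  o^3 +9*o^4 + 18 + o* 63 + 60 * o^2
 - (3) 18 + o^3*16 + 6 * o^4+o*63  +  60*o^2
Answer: 3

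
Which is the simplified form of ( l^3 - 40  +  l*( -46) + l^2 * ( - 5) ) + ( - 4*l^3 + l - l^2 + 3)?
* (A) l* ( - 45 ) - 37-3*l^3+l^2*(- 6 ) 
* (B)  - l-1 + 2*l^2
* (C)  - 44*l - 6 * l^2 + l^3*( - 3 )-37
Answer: A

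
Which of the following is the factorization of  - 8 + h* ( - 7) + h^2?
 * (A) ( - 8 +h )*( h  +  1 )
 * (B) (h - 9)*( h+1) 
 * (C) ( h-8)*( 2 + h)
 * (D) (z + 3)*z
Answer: A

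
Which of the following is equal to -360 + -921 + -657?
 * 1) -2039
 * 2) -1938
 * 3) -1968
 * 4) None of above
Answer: 2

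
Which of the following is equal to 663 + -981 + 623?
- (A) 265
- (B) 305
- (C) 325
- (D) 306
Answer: B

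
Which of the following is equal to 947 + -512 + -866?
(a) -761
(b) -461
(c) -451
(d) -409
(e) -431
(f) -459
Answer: e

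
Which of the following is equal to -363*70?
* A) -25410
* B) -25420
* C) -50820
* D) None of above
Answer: A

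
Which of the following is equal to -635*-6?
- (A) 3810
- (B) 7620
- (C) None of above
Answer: A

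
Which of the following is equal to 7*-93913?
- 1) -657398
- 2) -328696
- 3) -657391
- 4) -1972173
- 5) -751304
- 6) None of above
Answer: 3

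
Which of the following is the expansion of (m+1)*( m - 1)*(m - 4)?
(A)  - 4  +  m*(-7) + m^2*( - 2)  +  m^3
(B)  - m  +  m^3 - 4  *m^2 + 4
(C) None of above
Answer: B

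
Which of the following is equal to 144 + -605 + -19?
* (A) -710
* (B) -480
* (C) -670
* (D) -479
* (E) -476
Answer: B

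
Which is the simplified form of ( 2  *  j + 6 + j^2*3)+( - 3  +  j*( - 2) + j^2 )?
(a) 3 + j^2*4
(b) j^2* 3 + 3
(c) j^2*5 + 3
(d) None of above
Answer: a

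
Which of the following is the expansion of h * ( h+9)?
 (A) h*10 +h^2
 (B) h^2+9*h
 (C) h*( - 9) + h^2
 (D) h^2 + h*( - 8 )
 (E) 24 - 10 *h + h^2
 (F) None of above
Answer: B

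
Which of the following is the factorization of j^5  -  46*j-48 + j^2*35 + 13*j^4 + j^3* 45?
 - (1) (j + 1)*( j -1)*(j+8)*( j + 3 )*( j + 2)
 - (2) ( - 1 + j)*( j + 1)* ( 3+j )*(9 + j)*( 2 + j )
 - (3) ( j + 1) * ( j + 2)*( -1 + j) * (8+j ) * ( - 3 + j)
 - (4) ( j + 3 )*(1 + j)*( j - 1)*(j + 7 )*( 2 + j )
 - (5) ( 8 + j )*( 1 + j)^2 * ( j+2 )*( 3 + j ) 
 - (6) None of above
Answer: 1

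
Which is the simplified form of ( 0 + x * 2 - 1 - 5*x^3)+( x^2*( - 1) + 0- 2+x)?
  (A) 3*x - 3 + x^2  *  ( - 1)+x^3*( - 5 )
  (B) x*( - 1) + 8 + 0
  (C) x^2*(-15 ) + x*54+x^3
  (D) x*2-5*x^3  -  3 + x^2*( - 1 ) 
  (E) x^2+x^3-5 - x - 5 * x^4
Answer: A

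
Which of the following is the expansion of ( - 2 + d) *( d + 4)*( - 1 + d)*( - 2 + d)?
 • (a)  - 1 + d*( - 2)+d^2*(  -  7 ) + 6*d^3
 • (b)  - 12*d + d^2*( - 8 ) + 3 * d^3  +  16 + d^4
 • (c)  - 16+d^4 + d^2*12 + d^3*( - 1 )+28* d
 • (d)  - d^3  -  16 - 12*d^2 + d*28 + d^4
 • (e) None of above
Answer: d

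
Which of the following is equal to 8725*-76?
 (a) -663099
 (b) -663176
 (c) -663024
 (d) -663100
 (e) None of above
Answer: d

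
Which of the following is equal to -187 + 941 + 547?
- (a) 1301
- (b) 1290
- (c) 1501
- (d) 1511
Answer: a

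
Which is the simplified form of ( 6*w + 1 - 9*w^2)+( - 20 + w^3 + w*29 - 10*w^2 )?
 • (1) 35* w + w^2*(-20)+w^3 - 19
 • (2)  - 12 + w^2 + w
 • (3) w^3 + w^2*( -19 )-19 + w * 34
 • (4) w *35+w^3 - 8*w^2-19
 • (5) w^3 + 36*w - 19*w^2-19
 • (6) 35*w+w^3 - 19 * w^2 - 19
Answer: 6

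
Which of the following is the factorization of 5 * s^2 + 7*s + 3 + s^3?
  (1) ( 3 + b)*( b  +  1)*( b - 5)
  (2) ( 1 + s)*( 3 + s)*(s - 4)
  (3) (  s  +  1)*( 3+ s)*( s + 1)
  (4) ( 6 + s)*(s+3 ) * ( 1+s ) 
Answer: 3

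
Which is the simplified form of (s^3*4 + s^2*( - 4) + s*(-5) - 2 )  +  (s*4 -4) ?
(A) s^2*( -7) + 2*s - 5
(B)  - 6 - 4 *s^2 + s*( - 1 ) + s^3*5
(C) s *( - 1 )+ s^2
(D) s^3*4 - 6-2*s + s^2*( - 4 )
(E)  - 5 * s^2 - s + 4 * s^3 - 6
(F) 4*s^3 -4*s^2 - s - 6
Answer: F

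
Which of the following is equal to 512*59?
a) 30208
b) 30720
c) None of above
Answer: a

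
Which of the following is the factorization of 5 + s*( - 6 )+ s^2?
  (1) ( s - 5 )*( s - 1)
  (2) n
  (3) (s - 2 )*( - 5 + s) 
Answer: 1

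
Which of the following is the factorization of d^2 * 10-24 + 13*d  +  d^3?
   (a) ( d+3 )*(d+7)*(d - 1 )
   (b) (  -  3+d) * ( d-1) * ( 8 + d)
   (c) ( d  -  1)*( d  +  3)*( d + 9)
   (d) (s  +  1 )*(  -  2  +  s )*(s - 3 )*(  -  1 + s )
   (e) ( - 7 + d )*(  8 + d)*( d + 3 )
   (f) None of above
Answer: f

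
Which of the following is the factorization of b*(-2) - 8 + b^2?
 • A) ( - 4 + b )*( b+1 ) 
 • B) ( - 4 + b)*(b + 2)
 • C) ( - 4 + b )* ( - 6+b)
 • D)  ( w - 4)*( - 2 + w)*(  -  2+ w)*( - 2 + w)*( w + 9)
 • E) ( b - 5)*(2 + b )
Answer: B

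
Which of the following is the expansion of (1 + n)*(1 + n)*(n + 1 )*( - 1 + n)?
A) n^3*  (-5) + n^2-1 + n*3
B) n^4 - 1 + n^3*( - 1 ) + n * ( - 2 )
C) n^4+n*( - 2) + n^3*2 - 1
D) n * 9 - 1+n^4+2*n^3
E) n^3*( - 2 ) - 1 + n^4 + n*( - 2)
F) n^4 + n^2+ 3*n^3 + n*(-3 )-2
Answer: C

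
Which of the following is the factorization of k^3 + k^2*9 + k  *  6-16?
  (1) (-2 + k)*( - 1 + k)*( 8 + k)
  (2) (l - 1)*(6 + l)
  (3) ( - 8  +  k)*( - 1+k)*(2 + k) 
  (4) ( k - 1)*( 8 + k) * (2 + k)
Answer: 4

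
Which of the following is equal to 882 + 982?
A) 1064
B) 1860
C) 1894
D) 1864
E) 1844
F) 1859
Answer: D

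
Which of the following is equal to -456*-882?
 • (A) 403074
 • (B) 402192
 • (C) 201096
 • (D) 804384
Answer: B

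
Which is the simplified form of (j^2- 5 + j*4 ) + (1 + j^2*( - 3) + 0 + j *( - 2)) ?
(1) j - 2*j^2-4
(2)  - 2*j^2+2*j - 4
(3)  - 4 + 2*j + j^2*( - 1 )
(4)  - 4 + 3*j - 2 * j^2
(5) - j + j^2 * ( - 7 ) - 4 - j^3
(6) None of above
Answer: 2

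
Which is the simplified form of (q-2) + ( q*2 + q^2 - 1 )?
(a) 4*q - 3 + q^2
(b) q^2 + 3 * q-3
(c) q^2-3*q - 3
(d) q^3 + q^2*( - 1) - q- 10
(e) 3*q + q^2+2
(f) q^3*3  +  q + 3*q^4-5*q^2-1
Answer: b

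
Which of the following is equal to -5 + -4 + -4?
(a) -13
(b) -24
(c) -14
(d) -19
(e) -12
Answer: a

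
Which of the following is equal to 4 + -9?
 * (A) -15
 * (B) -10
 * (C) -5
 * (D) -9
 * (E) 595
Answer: C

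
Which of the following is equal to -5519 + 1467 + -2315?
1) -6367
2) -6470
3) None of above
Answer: 1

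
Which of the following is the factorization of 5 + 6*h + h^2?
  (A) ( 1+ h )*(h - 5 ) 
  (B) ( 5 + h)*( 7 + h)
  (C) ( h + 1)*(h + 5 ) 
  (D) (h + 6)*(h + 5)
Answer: C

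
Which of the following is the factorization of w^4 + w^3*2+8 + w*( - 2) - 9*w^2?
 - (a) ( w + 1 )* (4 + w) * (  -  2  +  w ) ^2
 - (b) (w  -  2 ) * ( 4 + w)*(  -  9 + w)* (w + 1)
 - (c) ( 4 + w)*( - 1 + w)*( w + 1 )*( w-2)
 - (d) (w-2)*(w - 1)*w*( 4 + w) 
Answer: c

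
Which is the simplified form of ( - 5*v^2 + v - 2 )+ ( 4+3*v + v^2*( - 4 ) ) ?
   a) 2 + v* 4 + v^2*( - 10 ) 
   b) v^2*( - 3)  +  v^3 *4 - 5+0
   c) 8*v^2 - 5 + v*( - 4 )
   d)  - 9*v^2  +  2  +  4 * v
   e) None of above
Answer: d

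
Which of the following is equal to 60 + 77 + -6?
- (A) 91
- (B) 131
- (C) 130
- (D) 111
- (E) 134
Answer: B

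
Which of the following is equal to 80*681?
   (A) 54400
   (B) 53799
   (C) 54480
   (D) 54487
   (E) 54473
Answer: C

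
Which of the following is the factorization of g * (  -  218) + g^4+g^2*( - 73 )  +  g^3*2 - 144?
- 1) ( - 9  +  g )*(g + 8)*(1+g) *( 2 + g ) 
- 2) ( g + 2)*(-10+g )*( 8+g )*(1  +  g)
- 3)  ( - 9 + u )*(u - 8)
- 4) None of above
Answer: 1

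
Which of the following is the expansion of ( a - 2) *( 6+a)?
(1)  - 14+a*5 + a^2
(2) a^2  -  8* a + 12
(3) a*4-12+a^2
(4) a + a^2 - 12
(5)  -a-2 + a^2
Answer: 3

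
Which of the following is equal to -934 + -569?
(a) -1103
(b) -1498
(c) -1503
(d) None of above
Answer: c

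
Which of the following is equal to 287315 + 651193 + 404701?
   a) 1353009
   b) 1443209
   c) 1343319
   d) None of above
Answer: d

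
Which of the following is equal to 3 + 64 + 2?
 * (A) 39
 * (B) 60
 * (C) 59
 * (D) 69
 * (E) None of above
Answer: D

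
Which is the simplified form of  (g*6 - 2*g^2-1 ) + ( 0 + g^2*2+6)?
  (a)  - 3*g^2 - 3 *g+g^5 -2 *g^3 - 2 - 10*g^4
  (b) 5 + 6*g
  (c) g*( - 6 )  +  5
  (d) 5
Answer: b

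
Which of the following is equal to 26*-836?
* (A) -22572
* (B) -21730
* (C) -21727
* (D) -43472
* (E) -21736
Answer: E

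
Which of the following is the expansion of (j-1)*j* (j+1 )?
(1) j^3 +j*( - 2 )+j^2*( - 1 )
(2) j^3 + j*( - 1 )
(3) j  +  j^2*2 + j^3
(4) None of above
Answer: 2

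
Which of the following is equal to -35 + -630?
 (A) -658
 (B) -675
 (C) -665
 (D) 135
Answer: C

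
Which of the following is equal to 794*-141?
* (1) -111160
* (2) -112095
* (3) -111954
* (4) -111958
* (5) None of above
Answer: 3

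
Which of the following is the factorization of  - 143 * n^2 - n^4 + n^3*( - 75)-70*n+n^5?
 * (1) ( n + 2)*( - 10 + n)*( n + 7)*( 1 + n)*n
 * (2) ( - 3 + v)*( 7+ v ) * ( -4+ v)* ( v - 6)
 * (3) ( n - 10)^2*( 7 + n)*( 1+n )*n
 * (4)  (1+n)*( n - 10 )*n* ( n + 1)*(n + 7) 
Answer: 4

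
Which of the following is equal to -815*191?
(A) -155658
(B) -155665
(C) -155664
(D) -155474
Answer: B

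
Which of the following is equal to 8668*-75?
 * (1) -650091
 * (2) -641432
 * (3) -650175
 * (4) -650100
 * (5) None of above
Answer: 4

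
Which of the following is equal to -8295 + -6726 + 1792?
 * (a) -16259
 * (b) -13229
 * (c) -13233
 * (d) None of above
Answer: b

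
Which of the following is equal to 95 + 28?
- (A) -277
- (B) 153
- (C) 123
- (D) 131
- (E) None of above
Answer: C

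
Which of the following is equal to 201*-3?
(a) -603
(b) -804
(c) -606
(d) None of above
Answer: a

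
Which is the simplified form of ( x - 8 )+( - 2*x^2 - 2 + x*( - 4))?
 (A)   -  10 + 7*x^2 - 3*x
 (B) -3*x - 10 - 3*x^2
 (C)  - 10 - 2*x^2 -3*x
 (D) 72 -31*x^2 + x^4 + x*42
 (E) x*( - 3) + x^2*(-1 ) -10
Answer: C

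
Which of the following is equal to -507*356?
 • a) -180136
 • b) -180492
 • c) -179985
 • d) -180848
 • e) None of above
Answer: b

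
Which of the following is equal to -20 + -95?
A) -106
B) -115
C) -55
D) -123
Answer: B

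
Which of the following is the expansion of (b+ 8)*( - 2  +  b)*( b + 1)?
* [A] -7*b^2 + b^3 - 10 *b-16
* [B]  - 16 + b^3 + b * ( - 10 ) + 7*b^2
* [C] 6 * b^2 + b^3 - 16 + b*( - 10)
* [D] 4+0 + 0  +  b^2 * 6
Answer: B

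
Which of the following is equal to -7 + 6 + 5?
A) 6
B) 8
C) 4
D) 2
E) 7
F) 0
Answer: C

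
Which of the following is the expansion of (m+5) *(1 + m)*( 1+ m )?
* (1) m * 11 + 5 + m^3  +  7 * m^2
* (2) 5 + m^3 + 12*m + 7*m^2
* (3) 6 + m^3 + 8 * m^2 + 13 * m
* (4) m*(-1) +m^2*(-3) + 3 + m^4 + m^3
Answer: 1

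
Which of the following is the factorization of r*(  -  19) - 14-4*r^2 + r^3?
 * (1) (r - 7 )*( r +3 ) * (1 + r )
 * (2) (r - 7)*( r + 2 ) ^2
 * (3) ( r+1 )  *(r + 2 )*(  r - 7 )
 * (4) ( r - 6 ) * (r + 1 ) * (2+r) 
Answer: 3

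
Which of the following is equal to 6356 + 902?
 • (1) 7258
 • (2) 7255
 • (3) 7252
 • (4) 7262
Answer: 1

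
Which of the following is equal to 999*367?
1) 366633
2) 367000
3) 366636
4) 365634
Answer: 1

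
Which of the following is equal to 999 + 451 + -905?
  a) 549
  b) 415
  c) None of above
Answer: c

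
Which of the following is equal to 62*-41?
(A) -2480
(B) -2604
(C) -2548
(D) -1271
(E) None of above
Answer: E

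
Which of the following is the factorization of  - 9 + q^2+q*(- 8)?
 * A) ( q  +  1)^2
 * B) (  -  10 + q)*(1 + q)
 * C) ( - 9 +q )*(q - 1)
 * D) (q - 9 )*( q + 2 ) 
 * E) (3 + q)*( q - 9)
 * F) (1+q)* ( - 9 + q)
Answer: F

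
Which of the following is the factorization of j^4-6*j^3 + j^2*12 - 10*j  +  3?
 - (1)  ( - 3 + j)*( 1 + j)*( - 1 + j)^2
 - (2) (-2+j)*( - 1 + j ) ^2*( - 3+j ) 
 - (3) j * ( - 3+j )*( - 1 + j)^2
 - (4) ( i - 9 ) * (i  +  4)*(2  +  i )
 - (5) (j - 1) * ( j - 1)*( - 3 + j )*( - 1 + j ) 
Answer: 5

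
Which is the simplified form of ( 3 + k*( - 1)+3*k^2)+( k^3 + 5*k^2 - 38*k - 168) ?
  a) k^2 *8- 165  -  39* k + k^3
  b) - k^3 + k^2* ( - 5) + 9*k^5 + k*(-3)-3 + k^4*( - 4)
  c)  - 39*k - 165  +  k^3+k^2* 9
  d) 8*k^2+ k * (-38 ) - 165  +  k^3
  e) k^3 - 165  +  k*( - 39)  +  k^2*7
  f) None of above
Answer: a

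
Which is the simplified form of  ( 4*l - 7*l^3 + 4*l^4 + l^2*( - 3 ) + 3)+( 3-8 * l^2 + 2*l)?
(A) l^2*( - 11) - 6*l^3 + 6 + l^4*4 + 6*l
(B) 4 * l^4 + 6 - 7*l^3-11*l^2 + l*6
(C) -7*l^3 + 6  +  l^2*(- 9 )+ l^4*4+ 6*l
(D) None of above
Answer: B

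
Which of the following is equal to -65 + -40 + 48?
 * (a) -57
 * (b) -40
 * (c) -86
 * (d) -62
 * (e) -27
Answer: a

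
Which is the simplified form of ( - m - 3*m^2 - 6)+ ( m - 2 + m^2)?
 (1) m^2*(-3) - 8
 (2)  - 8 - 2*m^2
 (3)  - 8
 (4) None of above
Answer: 2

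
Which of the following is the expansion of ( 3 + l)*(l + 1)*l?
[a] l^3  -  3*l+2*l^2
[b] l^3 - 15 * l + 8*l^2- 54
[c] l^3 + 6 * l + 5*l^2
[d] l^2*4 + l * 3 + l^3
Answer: d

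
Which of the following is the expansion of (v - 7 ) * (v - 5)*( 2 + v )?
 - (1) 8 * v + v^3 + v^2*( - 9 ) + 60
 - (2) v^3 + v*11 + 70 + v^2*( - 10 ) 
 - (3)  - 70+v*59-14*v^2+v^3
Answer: 2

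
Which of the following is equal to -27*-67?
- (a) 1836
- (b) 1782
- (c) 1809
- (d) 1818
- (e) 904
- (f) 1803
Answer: c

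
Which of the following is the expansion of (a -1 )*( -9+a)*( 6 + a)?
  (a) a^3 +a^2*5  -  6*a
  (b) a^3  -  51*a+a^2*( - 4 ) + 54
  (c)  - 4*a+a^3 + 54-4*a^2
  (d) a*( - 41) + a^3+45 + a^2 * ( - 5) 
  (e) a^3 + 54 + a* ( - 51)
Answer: b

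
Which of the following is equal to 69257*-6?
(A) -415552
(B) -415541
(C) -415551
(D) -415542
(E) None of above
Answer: D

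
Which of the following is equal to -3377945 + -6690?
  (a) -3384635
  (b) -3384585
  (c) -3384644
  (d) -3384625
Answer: a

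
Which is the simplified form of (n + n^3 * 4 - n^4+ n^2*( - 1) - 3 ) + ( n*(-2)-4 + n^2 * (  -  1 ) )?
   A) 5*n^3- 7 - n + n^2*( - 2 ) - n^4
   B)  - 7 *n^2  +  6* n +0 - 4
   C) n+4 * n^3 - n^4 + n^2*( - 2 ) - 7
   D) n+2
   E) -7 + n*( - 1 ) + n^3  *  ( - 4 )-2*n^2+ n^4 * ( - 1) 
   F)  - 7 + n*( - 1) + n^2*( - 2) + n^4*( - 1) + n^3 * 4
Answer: F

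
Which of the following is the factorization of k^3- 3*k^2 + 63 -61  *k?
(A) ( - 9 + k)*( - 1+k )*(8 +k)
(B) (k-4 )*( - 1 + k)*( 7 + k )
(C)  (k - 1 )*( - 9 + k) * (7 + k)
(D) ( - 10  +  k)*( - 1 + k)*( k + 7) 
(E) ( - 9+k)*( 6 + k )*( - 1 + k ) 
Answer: C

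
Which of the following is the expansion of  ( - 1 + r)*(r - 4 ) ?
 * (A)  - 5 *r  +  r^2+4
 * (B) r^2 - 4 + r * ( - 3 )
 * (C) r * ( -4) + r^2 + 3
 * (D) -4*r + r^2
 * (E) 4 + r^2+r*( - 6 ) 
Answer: A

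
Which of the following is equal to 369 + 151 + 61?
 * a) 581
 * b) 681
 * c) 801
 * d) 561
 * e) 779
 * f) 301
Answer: a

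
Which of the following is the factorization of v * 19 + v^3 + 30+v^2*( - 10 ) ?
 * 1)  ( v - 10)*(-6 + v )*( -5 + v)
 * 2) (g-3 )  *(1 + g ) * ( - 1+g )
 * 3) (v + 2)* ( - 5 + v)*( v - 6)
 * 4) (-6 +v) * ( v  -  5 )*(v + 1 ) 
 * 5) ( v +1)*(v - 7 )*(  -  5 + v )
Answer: 4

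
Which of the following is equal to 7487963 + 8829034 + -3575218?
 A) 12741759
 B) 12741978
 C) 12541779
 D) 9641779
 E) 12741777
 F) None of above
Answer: F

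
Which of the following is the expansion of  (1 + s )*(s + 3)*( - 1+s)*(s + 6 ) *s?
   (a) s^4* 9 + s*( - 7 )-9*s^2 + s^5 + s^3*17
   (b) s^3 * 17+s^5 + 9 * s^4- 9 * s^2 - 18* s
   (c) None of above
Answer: b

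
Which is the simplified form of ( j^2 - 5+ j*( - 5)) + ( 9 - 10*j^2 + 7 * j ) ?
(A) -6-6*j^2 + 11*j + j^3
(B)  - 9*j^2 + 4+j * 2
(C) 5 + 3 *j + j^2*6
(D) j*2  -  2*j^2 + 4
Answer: B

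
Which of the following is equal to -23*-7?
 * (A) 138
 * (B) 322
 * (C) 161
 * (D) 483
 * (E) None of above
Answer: C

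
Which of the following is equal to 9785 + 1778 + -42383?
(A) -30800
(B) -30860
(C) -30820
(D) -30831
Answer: C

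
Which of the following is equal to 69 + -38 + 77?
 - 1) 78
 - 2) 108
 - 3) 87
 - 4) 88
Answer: 2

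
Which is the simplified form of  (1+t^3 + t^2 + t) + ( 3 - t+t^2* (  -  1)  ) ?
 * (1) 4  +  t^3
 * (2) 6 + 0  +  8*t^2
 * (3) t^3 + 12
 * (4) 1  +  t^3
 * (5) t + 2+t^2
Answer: 1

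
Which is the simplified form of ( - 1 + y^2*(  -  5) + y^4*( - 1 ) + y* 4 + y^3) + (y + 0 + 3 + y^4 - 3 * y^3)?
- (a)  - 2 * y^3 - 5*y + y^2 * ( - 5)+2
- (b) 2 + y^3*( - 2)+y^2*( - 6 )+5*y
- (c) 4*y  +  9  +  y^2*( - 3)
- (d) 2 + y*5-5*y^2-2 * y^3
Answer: d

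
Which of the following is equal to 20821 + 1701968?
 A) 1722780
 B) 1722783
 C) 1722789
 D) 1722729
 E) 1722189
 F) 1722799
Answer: C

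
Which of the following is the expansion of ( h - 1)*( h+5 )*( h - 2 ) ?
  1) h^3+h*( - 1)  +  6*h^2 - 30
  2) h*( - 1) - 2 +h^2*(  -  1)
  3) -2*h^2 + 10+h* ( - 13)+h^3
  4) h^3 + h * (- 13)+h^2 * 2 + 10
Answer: 4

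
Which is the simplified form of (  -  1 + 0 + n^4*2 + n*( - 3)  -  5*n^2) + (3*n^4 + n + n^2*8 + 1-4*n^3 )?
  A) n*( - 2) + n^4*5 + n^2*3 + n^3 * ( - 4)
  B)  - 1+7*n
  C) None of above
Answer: A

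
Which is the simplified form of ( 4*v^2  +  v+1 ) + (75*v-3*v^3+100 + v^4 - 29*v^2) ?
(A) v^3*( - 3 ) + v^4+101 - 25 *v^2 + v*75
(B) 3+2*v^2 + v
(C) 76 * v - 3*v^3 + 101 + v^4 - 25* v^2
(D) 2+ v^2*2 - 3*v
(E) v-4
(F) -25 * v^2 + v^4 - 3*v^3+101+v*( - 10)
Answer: C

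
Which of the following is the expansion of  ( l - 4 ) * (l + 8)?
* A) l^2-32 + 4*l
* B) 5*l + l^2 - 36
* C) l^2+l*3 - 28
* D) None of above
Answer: A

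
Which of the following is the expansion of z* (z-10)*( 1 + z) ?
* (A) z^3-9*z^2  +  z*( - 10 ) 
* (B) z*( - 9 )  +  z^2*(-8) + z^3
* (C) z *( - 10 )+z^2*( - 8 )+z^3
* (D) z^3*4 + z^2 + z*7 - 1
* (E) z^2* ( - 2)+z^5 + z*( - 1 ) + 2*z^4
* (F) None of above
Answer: A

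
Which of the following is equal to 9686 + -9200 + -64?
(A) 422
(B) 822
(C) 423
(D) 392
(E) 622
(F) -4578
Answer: A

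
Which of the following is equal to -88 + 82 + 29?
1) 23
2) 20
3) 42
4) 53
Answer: 1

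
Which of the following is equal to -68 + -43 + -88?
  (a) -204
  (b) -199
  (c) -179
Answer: b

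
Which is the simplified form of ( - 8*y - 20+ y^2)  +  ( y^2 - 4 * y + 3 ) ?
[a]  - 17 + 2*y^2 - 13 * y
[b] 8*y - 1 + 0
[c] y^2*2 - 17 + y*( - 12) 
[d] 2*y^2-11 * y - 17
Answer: c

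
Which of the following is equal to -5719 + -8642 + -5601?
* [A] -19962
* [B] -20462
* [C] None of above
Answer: A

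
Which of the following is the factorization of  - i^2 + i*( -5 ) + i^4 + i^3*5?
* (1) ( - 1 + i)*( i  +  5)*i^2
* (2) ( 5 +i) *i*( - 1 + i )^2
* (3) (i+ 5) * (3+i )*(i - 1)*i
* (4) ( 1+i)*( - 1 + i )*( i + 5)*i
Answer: 4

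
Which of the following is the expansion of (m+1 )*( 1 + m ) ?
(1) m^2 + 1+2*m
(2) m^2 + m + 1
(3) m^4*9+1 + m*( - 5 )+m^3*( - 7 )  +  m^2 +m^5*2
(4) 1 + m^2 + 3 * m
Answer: 1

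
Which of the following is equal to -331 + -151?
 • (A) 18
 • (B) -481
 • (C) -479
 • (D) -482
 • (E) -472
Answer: D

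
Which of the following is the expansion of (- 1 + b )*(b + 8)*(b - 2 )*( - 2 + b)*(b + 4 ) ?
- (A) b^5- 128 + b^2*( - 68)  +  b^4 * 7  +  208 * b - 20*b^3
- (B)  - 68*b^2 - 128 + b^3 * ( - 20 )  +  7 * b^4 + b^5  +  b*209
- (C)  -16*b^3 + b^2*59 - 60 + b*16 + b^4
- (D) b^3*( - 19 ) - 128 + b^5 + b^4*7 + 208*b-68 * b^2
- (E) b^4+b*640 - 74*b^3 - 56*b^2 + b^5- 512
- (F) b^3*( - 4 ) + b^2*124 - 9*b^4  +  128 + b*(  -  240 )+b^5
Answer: A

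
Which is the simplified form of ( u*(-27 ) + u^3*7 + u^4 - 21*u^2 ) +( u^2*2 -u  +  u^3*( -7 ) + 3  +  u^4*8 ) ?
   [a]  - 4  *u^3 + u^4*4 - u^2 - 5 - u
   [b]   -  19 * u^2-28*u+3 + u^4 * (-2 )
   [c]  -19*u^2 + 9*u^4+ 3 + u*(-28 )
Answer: c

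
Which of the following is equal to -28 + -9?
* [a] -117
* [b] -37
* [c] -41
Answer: b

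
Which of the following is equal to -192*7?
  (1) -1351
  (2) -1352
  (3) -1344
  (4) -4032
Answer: 3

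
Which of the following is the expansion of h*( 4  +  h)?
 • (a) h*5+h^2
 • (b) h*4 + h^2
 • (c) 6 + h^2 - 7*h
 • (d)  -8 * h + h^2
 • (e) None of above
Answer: b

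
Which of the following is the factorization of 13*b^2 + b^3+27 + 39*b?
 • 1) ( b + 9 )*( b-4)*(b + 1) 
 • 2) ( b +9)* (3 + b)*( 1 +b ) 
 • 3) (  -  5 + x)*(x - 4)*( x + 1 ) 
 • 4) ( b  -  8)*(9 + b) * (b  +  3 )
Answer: 2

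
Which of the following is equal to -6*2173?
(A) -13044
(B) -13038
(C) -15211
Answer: B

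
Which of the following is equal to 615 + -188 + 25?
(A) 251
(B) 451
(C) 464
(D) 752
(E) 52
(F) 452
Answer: F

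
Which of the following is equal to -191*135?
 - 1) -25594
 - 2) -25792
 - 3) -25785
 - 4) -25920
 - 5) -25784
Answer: 3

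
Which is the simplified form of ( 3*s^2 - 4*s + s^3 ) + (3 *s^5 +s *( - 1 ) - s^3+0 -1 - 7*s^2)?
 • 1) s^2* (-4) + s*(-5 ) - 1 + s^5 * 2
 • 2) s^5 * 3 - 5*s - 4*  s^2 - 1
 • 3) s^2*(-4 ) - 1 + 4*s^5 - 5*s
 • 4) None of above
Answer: 2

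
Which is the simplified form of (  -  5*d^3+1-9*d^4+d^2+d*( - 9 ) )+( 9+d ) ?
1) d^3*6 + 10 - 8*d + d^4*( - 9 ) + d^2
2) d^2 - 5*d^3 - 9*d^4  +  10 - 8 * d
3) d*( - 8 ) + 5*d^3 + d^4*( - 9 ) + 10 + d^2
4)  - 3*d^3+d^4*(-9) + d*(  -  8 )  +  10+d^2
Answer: 2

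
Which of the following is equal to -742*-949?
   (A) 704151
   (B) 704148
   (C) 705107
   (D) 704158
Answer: D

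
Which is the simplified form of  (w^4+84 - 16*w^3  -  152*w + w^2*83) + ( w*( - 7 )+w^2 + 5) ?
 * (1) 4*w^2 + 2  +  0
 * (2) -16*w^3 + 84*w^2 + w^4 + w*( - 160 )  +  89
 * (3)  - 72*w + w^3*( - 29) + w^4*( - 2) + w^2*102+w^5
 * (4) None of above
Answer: 4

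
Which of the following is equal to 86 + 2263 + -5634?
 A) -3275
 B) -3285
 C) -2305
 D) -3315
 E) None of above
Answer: B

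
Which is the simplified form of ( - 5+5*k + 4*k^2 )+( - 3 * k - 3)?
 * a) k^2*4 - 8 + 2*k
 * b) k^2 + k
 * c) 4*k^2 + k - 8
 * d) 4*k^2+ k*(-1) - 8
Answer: a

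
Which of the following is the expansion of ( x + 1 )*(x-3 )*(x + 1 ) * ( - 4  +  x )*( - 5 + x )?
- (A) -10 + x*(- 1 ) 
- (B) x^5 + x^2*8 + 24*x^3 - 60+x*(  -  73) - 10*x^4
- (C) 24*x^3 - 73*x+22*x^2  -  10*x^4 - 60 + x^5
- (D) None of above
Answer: C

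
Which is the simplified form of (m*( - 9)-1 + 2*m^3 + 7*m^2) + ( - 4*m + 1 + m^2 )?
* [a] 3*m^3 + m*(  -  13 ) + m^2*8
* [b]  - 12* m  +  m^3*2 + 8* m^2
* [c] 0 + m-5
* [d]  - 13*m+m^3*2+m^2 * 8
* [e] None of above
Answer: d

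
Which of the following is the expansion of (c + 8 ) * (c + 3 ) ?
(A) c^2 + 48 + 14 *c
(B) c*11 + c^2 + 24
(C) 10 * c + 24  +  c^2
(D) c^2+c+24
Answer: B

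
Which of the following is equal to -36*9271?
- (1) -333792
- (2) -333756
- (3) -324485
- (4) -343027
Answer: 2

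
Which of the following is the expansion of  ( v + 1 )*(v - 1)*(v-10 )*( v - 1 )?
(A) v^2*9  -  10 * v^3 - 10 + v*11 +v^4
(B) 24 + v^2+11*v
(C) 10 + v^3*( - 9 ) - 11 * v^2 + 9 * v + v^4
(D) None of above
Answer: D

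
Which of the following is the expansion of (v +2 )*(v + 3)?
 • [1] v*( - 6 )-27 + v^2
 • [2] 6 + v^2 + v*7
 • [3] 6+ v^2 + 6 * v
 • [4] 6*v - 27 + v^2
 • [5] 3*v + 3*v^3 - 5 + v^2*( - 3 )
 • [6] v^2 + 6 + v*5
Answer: 6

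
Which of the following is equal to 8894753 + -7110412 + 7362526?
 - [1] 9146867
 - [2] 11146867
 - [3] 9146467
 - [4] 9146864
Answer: 1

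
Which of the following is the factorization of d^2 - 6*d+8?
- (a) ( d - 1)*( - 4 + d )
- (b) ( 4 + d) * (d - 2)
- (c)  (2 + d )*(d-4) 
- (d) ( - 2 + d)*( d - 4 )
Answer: d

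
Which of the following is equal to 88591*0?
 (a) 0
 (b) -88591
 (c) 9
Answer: a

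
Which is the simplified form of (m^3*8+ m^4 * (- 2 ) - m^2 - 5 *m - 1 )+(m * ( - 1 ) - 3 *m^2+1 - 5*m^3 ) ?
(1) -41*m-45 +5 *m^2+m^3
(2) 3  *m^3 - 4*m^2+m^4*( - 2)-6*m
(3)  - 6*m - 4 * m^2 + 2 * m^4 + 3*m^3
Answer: 2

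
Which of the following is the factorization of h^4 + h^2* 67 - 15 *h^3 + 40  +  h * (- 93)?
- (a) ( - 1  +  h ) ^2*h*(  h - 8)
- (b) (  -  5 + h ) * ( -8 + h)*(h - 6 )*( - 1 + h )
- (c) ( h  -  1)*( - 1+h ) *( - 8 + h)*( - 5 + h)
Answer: c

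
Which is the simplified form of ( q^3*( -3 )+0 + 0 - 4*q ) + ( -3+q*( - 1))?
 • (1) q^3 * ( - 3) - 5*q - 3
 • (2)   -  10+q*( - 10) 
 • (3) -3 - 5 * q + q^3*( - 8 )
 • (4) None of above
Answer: 1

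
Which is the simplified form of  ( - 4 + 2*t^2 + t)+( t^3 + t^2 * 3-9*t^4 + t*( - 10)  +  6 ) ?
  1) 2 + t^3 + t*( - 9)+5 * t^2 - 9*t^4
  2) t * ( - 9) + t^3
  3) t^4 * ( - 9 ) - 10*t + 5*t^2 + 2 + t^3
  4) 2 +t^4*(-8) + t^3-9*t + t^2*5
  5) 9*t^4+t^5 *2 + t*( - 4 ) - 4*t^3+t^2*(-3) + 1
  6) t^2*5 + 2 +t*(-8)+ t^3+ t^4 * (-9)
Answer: 1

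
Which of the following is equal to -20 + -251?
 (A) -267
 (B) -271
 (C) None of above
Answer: B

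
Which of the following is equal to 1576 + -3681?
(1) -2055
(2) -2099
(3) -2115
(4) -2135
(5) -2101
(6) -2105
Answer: 6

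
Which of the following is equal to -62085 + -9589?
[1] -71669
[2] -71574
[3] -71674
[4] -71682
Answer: 3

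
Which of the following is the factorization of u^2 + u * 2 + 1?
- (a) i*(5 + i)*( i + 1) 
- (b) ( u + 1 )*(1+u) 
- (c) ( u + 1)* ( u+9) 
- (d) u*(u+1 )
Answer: b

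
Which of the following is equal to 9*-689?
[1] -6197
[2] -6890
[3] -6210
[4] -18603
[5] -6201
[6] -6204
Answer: 5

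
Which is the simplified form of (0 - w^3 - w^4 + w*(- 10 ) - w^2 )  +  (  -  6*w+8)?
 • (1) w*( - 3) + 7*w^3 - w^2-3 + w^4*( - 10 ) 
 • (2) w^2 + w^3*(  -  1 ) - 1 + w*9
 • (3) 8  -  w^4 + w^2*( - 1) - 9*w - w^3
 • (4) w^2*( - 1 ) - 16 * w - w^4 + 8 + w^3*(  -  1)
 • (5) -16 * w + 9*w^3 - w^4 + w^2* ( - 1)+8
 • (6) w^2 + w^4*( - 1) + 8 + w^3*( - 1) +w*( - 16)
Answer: 4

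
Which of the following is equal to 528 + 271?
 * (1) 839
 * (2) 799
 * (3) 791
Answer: 2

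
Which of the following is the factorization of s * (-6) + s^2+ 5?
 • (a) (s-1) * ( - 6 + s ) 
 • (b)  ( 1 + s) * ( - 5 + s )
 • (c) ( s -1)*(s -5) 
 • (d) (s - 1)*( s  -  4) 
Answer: c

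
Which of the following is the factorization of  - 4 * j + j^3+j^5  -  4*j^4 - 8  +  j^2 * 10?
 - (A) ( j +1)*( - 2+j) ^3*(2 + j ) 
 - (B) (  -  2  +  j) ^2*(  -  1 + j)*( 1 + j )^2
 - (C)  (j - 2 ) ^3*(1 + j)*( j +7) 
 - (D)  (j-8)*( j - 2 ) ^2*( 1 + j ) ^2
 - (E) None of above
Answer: E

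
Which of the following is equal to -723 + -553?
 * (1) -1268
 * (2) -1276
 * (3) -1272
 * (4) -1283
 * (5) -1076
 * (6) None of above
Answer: 2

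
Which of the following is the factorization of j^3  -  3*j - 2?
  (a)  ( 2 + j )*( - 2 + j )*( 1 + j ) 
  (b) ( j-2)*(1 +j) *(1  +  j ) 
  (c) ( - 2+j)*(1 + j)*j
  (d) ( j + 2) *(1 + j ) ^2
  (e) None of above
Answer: b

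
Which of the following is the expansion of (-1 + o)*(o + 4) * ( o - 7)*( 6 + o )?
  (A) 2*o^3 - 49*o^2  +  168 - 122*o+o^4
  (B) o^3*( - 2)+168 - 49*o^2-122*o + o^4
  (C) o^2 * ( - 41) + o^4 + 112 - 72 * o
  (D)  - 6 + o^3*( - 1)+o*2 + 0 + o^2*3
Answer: A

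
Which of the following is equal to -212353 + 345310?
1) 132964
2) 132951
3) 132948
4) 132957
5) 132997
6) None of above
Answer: 4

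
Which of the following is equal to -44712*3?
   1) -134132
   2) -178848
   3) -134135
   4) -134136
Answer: 4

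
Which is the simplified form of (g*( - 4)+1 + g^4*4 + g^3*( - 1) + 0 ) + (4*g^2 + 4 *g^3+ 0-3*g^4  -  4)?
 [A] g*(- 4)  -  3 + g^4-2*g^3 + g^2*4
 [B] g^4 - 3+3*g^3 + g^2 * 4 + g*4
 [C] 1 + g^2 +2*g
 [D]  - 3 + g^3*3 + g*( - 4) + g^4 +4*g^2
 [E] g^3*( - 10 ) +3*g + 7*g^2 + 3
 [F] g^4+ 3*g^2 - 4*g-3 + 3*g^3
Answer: D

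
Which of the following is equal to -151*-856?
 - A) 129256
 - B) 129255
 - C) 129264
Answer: A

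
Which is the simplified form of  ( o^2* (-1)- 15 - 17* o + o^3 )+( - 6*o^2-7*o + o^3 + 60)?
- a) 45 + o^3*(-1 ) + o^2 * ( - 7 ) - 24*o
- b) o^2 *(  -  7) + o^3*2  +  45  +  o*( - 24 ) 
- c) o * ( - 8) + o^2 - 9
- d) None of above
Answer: b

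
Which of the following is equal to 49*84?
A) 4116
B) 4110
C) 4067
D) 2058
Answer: A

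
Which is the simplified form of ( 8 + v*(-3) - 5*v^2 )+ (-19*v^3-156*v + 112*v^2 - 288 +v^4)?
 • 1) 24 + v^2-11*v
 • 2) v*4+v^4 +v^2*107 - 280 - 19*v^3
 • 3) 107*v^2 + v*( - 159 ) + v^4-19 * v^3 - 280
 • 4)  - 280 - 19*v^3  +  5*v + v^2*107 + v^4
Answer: 3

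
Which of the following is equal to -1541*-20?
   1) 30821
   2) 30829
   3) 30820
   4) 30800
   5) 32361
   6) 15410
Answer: 3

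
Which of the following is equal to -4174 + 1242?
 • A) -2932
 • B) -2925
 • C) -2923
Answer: A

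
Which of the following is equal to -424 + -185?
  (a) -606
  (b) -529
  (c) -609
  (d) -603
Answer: c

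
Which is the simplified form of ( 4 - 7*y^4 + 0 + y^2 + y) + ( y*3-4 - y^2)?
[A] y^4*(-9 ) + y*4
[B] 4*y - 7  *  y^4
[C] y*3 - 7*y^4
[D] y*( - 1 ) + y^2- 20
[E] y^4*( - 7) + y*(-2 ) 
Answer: B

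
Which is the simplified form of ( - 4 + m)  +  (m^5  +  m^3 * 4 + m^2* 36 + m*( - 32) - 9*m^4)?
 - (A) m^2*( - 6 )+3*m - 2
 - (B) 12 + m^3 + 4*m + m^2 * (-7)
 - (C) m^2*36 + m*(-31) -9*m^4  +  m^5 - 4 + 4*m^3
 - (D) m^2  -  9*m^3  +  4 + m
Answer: C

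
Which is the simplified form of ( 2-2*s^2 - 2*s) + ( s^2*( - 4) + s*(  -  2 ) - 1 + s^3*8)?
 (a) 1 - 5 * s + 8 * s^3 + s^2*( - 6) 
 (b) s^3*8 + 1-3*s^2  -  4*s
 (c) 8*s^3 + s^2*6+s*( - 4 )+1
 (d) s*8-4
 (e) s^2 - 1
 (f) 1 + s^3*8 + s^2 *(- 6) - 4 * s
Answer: f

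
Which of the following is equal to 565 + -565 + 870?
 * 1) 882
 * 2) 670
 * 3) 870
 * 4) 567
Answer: 3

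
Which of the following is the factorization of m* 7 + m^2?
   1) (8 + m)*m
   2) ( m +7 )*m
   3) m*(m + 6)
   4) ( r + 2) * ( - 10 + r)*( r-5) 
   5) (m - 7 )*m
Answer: 2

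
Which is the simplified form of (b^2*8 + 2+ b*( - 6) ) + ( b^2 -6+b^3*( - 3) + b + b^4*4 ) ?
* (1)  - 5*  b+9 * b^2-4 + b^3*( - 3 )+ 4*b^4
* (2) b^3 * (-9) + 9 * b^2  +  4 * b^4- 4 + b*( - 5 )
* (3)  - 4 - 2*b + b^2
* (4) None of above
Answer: 1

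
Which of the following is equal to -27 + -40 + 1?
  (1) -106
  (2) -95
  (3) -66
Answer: 3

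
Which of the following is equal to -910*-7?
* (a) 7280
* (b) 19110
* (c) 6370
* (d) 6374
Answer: c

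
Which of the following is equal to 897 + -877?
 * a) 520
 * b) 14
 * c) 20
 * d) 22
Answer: c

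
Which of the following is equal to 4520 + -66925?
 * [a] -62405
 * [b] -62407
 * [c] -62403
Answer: a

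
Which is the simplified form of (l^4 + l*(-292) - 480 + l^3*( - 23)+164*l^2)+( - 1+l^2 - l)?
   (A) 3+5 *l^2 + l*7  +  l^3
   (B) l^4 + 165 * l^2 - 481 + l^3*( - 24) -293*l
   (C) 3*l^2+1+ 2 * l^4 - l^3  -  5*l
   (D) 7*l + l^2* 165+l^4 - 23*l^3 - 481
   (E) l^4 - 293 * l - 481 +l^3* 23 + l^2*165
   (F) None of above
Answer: F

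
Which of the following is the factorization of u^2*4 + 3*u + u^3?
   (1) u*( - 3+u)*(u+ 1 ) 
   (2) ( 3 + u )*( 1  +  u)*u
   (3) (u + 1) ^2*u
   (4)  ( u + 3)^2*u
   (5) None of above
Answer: 2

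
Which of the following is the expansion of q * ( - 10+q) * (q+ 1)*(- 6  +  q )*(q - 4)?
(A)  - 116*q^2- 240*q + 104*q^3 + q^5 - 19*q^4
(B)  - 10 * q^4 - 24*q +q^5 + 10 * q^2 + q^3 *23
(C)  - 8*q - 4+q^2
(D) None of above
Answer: A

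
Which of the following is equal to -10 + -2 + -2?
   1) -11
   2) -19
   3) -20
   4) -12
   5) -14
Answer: 5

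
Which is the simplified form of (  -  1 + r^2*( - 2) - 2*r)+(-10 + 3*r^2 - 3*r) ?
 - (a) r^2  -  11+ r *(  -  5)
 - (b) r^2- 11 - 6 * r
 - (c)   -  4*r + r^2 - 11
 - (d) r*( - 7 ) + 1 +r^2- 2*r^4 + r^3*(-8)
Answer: a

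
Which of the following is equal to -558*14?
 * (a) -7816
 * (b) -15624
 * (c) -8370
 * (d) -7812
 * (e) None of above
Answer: d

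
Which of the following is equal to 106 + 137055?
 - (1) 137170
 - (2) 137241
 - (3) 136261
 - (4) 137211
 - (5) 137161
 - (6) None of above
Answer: 5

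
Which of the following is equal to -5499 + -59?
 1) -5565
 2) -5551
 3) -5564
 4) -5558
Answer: 4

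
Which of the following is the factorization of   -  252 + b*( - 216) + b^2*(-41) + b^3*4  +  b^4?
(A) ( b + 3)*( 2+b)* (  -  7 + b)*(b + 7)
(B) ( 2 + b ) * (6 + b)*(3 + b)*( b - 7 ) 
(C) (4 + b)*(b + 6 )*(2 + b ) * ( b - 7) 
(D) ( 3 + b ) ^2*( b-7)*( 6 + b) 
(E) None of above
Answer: B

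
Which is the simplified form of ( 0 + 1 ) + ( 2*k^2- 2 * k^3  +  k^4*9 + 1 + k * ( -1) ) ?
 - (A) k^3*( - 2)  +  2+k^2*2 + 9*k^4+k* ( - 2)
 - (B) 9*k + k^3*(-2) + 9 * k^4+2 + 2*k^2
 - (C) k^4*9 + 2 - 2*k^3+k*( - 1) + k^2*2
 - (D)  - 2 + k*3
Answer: C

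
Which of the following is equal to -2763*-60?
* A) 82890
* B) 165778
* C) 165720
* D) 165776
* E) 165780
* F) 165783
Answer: E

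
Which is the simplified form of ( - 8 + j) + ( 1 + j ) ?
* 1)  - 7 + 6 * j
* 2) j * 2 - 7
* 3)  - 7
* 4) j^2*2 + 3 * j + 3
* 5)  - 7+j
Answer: 2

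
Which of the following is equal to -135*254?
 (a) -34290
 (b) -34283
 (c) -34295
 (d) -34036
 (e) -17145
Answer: a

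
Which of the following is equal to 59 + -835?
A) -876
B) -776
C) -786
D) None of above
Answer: B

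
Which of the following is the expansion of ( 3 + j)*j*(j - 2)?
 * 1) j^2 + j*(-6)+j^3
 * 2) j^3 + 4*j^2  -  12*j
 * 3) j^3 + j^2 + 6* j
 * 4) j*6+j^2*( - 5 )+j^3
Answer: 1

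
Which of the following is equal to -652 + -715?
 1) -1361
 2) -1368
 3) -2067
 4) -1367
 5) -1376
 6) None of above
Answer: 4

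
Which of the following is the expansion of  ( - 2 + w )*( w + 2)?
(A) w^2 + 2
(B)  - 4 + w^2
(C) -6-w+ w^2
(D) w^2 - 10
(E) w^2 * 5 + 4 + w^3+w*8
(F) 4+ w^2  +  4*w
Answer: B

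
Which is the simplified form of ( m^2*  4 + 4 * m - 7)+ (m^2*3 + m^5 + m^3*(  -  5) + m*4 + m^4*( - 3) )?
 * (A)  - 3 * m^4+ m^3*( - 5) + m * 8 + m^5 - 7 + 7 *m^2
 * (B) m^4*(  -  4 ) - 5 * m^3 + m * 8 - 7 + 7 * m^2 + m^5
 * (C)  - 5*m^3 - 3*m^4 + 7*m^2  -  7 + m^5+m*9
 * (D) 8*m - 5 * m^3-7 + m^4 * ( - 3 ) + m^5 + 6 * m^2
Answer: A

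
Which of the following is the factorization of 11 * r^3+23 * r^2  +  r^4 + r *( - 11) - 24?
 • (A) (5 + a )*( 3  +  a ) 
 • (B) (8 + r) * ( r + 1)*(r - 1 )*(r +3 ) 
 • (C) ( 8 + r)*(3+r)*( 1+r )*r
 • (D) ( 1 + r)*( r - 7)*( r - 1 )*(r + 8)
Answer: B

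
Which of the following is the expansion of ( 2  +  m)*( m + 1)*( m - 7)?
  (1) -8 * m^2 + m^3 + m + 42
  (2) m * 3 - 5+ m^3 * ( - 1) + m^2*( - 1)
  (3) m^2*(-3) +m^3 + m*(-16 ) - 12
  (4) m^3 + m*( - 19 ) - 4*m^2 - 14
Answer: 4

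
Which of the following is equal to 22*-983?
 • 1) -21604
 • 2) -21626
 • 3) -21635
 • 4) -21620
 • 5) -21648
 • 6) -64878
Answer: 2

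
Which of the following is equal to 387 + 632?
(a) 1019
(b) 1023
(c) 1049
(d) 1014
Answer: a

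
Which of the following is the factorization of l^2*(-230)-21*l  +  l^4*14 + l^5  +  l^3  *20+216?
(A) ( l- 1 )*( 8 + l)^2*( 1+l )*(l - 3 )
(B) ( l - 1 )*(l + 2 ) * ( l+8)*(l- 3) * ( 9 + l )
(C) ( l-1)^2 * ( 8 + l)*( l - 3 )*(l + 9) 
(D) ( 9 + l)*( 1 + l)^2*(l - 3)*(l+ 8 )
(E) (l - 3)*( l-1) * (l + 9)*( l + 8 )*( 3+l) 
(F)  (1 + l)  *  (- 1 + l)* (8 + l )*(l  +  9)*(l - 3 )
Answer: F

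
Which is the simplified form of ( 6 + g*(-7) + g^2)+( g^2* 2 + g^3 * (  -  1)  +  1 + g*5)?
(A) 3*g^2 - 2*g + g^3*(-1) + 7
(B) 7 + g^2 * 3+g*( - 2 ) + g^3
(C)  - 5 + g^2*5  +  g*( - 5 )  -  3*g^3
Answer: A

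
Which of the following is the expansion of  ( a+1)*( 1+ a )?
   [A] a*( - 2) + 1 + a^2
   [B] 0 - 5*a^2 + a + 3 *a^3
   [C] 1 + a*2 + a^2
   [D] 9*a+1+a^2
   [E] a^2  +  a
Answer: C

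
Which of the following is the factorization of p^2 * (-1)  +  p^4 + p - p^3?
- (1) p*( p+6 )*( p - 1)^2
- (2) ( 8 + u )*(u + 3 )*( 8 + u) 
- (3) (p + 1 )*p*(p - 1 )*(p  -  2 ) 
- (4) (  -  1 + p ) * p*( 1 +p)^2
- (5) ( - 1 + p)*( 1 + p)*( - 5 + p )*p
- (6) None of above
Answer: 6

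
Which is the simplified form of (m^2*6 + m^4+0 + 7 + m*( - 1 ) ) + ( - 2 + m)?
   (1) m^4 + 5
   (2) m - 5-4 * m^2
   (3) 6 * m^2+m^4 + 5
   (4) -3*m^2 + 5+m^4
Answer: 3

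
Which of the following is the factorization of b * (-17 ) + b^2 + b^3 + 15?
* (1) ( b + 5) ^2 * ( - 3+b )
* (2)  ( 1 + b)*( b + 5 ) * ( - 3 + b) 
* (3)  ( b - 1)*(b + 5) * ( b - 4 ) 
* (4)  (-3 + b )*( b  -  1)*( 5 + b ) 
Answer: 4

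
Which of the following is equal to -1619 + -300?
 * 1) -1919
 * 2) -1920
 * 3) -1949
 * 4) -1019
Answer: 1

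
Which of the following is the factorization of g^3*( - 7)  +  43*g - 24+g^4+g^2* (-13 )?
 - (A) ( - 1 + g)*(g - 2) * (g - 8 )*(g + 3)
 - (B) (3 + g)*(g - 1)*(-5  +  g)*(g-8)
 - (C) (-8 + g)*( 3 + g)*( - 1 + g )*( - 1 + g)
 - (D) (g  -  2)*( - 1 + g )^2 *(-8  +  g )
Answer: C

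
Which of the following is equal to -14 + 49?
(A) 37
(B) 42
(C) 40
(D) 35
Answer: D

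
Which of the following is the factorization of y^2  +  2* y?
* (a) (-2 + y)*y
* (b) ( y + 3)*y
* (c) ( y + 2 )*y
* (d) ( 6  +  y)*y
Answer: c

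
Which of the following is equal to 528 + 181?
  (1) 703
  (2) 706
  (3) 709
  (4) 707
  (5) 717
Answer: 3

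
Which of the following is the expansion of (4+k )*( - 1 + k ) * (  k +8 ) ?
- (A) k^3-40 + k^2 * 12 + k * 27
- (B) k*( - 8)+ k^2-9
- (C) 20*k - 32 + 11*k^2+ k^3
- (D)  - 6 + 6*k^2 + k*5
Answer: C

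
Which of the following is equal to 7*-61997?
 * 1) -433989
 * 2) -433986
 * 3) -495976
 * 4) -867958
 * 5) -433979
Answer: 5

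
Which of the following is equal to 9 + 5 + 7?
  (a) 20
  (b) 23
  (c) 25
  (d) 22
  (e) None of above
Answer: e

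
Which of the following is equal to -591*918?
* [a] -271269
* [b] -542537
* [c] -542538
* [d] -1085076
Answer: c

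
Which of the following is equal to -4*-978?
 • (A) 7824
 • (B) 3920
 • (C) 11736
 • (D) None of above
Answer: D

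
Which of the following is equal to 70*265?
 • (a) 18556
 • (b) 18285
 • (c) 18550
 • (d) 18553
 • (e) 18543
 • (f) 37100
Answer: c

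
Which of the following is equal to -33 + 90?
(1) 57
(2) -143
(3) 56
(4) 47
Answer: 1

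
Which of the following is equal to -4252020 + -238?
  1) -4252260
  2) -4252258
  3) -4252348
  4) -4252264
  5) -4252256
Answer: 2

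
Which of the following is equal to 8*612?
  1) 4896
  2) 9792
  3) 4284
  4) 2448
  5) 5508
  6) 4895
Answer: 1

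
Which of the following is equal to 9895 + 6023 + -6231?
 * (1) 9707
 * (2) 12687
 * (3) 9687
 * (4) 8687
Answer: 3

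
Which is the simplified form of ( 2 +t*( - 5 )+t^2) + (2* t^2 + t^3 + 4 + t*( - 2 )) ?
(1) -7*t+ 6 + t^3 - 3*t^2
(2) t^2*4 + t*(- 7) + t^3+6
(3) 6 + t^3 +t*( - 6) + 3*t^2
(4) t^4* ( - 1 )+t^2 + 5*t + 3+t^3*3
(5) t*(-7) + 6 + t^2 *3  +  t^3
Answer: 5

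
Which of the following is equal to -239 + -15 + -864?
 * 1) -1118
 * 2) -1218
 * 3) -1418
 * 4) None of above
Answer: 1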